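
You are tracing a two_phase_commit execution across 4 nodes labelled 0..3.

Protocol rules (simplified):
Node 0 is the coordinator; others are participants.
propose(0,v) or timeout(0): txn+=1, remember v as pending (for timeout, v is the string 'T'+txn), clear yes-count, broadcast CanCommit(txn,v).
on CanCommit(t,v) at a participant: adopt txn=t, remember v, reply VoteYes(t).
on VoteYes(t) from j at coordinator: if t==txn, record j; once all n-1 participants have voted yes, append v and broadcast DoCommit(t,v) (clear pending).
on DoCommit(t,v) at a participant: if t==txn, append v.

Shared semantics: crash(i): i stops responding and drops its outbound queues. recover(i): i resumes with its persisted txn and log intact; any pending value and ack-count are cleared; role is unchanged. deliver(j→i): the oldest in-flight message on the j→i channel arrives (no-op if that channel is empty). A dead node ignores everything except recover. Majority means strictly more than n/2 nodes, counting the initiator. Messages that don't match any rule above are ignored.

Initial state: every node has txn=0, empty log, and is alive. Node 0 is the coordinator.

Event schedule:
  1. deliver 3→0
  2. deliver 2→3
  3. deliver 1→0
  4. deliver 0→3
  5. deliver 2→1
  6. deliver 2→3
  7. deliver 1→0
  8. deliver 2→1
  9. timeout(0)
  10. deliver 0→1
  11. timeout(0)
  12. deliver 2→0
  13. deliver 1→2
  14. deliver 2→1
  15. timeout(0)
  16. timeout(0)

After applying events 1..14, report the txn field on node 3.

0

step 1 deliver 3→0: —
step 2 deliver 2→3: —
step 3 deliver 1→0: —
step 4 deliver 0→3: —
step 5 deliver 2→1: —
step 6 deliver 2→3: —
step 7 deliver 1→0: —
step 8 deliver 2→1: —
step 9 timeout(0): 0={coor,t=1,log=-}
step 10 deliver 0→1: 1={part,t=1,log=-}
step 11 timeout(0): 0={coor,t=2,log=-}
step 12 deliver 2→0: —
step 13 deliver 1→2: —
step 14 deliver 2→1: —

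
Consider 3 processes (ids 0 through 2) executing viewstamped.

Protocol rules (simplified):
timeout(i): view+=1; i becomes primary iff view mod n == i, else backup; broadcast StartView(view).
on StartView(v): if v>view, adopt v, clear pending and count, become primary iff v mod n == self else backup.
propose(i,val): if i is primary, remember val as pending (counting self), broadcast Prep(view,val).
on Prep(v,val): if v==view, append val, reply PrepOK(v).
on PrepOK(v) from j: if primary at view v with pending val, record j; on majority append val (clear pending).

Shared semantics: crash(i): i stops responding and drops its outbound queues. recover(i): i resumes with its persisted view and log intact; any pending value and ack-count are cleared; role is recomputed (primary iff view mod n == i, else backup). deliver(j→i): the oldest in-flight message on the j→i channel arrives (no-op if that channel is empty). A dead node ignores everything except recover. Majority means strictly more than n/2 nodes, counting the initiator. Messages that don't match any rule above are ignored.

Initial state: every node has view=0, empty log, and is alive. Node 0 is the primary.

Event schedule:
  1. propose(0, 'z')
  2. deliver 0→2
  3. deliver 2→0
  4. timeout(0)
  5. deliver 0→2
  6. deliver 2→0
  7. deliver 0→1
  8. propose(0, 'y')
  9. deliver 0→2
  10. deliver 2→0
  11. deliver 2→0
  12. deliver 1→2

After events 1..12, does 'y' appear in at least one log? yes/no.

[1] propose(0,'z') → ∅
[2] deliver 0→2 → N2(back v0 [z])
[3] deliver 2→0 → N0(prim v0 [z])
[4] timeout(0) → N0(back v1 [z])
[5] deliver 0→2 → N2(back v1 [z])
[6] deliver 2→0 → ∅
[7] deliver 0→1 → N1(back v0 [z])
[8] propose(0,'y') → ∅
[9] deliver 0→2 → ∅
[10] deliver 2→0 → ∅
[11] deliver 2→0 → ∅
[12] deliver 1→2 → ∅

no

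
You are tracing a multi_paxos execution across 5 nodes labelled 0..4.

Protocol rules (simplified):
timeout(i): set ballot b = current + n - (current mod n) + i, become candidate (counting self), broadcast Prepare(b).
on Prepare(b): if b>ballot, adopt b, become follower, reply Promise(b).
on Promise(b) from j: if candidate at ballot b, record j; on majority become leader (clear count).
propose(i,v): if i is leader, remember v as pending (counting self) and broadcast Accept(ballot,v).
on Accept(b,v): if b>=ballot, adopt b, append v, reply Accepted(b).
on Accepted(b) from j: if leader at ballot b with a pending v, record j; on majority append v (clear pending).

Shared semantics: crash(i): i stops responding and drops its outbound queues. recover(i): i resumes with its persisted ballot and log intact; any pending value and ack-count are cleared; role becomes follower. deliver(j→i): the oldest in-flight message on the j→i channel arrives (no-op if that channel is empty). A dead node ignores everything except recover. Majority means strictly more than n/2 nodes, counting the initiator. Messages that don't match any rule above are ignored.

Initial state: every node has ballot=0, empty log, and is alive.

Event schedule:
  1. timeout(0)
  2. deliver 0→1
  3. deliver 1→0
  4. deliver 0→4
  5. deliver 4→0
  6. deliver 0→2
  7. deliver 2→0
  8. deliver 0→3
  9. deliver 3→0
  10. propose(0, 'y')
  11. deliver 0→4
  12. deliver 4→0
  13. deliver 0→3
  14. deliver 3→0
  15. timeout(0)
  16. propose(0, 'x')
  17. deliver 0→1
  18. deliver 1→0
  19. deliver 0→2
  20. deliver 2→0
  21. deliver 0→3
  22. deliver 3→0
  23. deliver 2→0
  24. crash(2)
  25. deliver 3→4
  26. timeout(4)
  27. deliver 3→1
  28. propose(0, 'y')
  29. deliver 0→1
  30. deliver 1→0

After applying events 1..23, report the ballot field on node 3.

10

1. timeout(0):  <0:cand b5 ->
2. deliver 0→1:  <1:foll b5 ->
3. deliver 1→0:  nop
4. deliver 0→4:  <4:foll b5 ->
5. deliver 4→0:  <0:lead b5 ->
6. deliver 0→2:  <2:foll b5 ->
7. deliver 2→0:  nop
8. deliver 0→3:  <3:foll b5 ->
9. deliver 3→0:  nop
10. propose(0,'y'):  nop
11. deliver 0→4:  <4:foll b5 y>
12. deliver 4→0:  nop
13. deliver 0→3:  <3:foll b5 y>
14. deliver 3→0:  <0:lead b5 y>
15. timeout(0):  <0:cand b10 y>
16. propose(0,'x'):  nop
17. deliver 0→1:  <1:foll b5 y>
18. deliver 1→0:  nop
19. deliver 0→2:  <2:foll b5 y>
20. deliver 2→0:  nop
21. deliver 0→3:  <3:foll b10 y>
22. deliver 3→0:  nop
23. deliver 2→0:  nop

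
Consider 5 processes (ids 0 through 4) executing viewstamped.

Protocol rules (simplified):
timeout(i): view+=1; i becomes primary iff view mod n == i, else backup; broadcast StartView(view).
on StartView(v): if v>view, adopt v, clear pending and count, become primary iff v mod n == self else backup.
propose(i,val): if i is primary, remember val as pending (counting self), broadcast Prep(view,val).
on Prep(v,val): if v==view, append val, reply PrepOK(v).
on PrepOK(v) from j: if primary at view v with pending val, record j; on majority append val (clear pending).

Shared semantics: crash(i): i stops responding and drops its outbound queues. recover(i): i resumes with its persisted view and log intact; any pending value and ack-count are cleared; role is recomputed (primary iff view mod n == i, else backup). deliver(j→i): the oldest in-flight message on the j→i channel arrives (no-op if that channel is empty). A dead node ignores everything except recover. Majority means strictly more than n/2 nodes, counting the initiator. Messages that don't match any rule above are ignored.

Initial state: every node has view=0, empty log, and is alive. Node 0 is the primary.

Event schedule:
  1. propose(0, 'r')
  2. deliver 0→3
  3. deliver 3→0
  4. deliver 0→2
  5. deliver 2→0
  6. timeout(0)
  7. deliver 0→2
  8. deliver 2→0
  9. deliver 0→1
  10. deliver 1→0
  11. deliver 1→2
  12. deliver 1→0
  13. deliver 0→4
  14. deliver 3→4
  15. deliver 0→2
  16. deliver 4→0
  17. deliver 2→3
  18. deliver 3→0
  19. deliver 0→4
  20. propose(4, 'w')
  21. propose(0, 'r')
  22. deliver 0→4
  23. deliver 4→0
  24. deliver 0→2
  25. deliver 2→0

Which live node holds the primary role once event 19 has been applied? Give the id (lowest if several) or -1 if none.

-1

after 1 — propose(0,'r'): ·
after 2 — deliver 0→3: n3:back/v0/[r]
after 3 — deliver 3→0: ·
after 4 — deliver 0→2: n2:back/v0/[r]
after 5 — deliver 2→0: n0:prim/v0/[r]
after 6 — timeout(0): n0:back/v1/[r]
after 7 — deliver 0→2: n2:back/v1/[r]
after 8 — deliver 2→0: ·
after 9 — deliver 0→1: n1:back/v0/[r]
after 10 — deliver 1→0: ·
after 11 — deliver 1→2: ·
after 12 — deliver 1→0: ·
after 13 — deliver 0→4: n4:back/v0/[r]
after 14 — deliver 3→4: ·
after 15 — deliver 0→2: ·
after 16 — deliver 4→0: ·
after 17 — deliver 2→3: ·
after 18 — deliver 3→0: ·
after 19 — deliver 0→4: n4:back/v1/[r]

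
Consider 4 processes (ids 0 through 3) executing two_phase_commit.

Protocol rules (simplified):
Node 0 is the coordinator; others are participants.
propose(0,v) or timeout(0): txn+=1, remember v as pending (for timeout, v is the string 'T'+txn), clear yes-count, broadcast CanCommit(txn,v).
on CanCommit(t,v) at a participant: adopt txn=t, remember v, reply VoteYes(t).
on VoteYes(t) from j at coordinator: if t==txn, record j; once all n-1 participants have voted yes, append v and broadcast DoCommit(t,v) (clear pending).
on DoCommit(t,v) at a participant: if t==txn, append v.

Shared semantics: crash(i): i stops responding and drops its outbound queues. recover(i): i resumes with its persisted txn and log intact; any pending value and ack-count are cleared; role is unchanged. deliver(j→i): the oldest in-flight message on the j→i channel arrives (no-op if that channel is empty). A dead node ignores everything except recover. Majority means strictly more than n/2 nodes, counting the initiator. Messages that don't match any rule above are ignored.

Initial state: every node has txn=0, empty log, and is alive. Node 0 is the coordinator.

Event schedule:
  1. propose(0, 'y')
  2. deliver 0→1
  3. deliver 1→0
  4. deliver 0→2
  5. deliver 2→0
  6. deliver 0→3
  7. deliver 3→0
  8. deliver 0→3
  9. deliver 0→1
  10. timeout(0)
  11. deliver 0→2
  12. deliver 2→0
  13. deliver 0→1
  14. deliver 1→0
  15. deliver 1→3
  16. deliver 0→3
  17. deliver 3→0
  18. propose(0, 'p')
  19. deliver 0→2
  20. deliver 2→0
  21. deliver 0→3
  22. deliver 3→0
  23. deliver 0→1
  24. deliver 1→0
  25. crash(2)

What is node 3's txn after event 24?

1. propose(0,'y'):  <0:coor t1 ->
2. deliver 0→1:  <1:part t1 ->
3. deliver 1→0:  nop
4. deliver 0→2:  <2:part t1 ->
5. deliver 2→0:  nop
6. deliver 0→3:  <3:part t1 ->
7. deliver 3→0:  <0:coor t1 y>
8. deliver 0→3:  <3:part t1 y>
9. deliver 0→1:  <1:part t1 y>
10. timeout(0):  <0:coor t2 y>
11. deliver 0→2:  <2:part t1 y>
12. deliver 2→0:  nop
13. deliver 0→1:  <1:part t2 y>
14. deliver 1→0:  nop
15. deliver 1→3:  nop
16. deliver 0→3:  <3:part t2 y>
17. deliver 3→0:  nop
18. propose(0,'p'):  <0:coor t3 y>
19. deliver 0→2:  <2:part t2 y>
20. deliver 2→0:  nop
21. deliver 0→3:  <3:part t3 y>
22. deliver 3→0:  nop
23. deliver 0→1:  <1:part t3 y>
24. deliver 1→0:  nop

3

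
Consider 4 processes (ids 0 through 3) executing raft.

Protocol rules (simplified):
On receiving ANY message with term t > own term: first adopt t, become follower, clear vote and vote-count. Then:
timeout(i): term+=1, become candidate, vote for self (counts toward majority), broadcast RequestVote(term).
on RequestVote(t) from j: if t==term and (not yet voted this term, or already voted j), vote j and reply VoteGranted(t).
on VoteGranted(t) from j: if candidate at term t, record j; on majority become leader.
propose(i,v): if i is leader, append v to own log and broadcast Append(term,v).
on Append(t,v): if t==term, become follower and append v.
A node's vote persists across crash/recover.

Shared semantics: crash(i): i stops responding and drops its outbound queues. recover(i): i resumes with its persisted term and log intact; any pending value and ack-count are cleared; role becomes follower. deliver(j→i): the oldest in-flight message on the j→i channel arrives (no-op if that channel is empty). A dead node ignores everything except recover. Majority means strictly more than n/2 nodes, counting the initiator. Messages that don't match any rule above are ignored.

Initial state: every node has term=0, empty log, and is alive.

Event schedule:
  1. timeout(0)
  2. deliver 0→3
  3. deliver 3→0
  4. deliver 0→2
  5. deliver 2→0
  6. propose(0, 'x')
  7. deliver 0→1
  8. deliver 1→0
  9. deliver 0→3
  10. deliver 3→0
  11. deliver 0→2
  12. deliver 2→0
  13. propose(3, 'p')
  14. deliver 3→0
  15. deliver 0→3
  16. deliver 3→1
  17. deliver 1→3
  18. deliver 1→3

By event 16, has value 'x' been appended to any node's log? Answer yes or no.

yes

1. timeout(0):  <0:cand t1 ->
2. deliver 0→3:  <3:foll t1 ->
3. deliver 3→0:  nop
4. deliver 0→2:  <2:foll t1 ->
5. deliver 2→0:  <0:lead t1 ->
6. propose(0,'x'):  <0:lead t1 x>
7. deliver 0→1:  <1:foll t1 ->
8. deliver 1→0:  nop
9. deliver 0→3:  <3:foll t1 x>
10. deliver 3→0:  nop
11. deliver 0→2:  <2:foll t1 x>
12. deliver 2→0:  nop
13. propose(3,'p'):  nop
14. deliver 3→0:  nop
15. deliver 0→3:  nop
16. deliver 3→1:  nop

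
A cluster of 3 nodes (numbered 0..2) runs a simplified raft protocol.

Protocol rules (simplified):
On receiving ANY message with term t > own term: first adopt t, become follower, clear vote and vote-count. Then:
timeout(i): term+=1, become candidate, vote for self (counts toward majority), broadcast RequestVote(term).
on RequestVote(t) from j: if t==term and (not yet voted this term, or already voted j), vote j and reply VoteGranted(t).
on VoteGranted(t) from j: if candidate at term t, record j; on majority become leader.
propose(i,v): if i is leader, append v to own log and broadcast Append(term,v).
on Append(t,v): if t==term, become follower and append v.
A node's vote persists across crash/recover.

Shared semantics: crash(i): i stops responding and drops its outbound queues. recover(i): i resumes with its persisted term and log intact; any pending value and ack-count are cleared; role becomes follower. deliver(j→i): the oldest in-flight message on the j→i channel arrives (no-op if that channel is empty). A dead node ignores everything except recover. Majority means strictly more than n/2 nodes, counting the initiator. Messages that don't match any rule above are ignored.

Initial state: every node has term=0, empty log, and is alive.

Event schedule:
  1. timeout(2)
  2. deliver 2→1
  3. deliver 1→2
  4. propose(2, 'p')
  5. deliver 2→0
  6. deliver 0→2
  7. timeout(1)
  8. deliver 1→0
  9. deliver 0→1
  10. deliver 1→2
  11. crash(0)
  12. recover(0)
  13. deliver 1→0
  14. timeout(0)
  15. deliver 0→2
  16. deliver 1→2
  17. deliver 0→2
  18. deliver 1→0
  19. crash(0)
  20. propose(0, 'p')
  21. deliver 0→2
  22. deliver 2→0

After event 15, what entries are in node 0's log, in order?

[1] timeout(2) → N2(cand t1 [-])
[2] deliver 2→1 → N1(foll t1 [-])
[3] deliver 1→2 → N2(lead t1 [-])
[4] propose(2,'p') → N2(lead t1 [p])
[5] deliver 2→0 → N0(foll t1 [-])
[6] deliver 0→2 → ∅
[7] timeout(1) → N1(cand t2 [-])
[8] deliver 1→0 → N0(foll t2 [-])
[9] deliver 0→1 → N1(lead t2 [-])
[10] deliver 1→2 → N2(foll t2 [p])
[11] crash(0) → N0(✗foll t2 [-])
[12] recover(0) → N0(foll t2 [-])
[13] deliver 1→0 → ∅
[14] timeout(0) → N0(cand t3 [-])
[15] deliver 0→2 → N2(foll t3 [p])

empty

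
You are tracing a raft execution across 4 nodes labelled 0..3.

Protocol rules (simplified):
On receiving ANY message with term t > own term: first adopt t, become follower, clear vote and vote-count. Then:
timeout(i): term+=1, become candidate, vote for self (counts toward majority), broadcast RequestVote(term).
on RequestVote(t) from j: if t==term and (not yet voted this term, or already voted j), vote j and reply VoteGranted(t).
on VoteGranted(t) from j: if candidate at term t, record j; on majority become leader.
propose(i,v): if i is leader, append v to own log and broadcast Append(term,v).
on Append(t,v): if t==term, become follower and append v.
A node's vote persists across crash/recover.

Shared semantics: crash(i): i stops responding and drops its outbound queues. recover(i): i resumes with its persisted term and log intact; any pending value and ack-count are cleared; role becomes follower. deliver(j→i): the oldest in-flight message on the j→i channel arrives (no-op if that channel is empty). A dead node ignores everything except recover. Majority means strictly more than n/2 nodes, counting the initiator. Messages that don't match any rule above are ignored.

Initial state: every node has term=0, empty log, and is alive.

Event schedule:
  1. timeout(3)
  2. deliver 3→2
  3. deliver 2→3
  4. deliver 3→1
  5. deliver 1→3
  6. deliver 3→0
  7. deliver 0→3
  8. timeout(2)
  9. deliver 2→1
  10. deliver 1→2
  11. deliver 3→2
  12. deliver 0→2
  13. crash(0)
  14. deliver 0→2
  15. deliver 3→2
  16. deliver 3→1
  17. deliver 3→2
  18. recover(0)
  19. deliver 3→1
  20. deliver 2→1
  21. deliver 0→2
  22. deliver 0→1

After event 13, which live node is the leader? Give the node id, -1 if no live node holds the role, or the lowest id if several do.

3

after 1 — timeout(3): n3:cand/t1/[-]
after 2 — deliver 3→2: n2:foll/t1/[-]
after 3 — deliver 2→3: ·
after 4 — deliver 3→1: n1:foll/t1/[-]
after 5 — deliver 1→3: n3:lead/t1/[-]
after 6 — deliver 3→0: n0:foll/t1/[-]
after 7 — deliver 0→3: ·
after 8 — timeout(2): n2:cand/t2/[-]
after 9 — deliver 2→1: n1:foll/t2/[-]
after 10 — deliver 1→2: ·
after 11 — deliver 3→2: ·
after 12 — deliver 0→2: ·
after 13 — crash(0): n0:✗foll/t1/[-]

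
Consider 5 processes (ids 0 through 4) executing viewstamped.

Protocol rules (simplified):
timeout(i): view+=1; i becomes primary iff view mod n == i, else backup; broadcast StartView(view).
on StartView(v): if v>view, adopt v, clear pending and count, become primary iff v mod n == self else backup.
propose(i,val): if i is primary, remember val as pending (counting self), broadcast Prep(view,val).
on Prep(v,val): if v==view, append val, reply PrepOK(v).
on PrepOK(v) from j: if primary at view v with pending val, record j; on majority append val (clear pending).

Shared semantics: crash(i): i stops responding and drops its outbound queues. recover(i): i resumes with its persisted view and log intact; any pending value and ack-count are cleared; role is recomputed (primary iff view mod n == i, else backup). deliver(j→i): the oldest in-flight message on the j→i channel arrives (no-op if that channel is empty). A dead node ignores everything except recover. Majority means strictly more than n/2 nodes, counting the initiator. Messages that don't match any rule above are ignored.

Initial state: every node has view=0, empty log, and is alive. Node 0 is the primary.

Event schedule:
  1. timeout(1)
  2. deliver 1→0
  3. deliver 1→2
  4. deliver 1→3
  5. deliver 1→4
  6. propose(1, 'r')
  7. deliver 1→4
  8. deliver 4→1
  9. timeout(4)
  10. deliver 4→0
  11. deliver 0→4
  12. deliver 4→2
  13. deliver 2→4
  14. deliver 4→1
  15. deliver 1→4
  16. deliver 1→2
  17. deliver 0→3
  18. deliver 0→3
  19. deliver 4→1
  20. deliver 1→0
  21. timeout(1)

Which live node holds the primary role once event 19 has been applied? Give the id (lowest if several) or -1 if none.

[1] timeout(1) → N1(prim v1 [-])
[2] deliver 1→0 → N0(back v1 [-])
[3] deliver 1→2 → N2(back v1 [-])
[4] deliver 1→3 → N3(back v1 [-])
[5] deliver 1→4 → N4(back v1 [-])
[6] propose(1,'r') → ∅
[7] deliver 1→4 → N4(back v1 [r])
[8] deliver 4→1 → ∅
[9] timeout(4) → N4(back v2 [r])
[10] deliver 4→0 → N0(back v2 [-])
[11] deliver 0→4 → ∅
[12] deliver 4→2 → N2(prim v2 [-])
[13] deliver 2→4 → ∅
[14] deliver 4→1 → N1(back v2 [-])
[15] deliver 1→4 → ∅
[16] deliver 1→2 → ∅
[17] deliver 0→3 → ∅
[18] deliver 0→3 → ∅
[19] deliver 4→1 → ∅

2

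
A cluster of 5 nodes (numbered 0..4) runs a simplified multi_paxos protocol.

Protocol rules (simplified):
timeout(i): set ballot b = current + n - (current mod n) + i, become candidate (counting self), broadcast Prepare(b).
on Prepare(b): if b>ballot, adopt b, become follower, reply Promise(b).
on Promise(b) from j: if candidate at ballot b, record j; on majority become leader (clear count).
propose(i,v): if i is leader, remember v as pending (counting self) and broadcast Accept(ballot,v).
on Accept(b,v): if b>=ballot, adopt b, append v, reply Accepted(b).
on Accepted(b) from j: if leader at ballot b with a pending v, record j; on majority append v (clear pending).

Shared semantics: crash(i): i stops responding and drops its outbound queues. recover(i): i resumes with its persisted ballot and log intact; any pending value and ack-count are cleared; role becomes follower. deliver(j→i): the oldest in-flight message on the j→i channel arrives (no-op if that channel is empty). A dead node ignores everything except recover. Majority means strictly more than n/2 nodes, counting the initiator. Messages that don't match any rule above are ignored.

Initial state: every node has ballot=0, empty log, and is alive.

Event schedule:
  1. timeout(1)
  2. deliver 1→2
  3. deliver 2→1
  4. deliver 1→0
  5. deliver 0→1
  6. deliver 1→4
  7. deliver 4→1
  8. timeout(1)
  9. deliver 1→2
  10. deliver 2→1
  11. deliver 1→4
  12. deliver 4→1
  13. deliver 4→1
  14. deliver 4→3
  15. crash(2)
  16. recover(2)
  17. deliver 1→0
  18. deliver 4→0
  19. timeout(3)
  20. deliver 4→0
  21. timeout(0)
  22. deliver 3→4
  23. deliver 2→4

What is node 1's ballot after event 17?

11

e1 timeout(1): 1[cand,b=6,-]
e2 deliver 1→2: 2[foll,b=6,-]
e3 deliver 2→1: ·
e4 deliver 1→0: 0[foll,b=6,-]
e5 deliver 0→1: 1[lead,b=6,-]
e6 deliver 1→4: 4[foll,b=6,-]
e7 deliver 4→1: ·
e8 timeout(1): 1[cand,b=11,-]
e9 deliver 1→2: 2[foll,b=11,-]
e10 deliver 2→1: ·
e11 deliver 1→4: 4[foll,b=11,-]
e12 deliver 4→1: 1[lead,b=11,-]
e13 deliver 4→1: ·
e14 deliver 4→3: ·
e15 crash(2): 2[✗foll,b=11,-]
e16 recover(2): 2[foll,b=11,-]
e17 deliver 1→0: 0[foll,b=11,-]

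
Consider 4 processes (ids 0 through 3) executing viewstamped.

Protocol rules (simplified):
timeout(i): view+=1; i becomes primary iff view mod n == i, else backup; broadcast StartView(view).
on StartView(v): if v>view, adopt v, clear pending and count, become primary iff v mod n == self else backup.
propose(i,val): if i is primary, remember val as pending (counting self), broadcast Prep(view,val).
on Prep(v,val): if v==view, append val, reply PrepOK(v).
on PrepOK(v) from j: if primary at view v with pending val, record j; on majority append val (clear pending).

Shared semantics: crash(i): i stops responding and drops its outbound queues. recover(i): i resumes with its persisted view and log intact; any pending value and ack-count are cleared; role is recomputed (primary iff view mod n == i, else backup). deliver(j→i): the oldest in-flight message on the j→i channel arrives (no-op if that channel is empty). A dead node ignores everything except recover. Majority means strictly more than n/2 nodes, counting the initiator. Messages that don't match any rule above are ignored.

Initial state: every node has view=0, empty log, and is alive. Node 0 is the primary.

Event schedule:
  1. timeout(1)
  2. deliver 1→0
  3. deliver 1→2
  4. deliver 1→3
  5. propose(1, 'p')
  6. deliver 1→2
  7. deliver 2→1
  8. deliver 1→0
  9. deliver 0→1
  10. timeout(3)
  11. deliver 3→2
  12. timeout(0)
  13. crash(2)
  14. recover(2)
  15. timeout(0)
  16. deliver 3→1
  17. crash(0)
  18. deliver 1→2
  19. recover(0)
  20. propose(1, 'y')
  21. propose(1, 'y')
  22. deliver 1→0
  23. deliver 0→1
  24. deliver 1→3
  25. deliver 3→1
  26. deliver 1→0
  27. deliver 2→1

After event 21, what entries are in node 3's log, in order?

1. timeout(1):  <1:prim v1 ->
2. deliver 1→0:  <0:back v1 ->
3. deliver 1→2:  <2:back v1 ->
4. deliver 1→3:  <3:back v1 ->
5. propose(1,'p'):  nop
6. deliver 1→2:  <2:back v1 p>
7. deliver 2→1:  nop
8. deliver 1→0:  <0:back v1 p>
9. deliver 0→1:  <1:prim v1 p>
10. timeout(3):  <3:back v2 ->
11. deliver 3→2:  <2:prim v2 p>
12. timeout(0):  <0:back v2 p>
13. crash(2):  <2:✗prim v2 p>
14. recover(2):  <2:prim v2 p>
15. timeout(0):  <0:back v3 p>
16. deliver 3→1:  <1:back v2 p>
17. crash(0):  <0:✗back v3 p>
18. deliver 1→2:  nop
19. recover(0):  <0:back v3 p>
20. propose(1,'y'):  nop
21. propose(1,'y'):  nop

empty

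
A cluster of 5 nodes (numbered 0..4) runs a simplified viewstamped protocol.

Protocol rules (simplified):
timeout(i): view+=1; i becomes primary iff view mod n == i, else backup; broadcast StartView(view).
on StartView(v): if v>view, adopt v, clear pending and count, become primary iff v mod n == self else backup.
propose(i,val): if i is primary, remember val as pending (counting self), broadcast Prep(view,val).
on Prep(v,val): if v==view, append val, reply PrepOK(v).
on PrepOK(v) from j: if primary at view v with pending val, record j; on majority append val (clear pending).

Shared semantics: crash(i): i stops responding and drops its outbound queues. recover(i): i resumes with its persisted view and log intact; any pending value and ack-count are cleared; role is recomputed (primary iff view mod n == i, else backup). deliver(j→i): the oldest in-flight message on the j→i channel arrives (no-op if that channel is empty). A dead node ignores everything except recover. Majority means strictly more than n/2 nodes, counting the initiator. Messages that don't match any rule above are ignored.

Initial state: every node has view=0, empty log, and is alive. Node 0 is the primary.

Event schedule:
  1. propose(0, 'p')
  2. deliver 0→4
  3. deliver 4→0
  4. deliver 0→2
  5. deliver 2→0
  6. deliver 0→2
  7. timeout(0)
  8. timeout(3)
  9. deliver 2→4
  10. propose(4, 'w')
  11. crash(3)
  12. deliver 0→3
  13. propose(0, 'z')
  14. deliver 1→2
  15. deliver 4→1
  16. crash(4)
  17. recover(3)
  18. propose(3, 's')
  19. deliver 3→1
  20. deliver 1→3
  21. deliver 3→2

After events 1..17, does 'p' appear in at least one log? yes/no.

after 1 — propose(0,'p'): ·
after 2 — deliver 0→4: n4:back/v0/[p]
after 3 — deliver 4→0: ·
after 4 — deliver 0→2: n2:back/v0/[p]
after 5 — deliver 2→0: n0:prim/v0/[p]
after 6 — deliver 0→2: ·
after 7 — timeout(0): n0:back/v1/[p]
after 8 — timeout(3): n3:back/v1/[-]
after 9 — deliver 2→4: ·
after 10 — propose(4,'w'): ·
after 11 — crash(3): n3:✗back/v1/[-]
after 12 — deliver 0→3: ·
after 13 — propose(0,'z'): ·
after 14 — deliver 1→2: ·
after 15 — deliver 4→1: ·
after 16 — crash(4): n4:✗back/v0/[p]
after 17 — recover(3): n3:back/v1/[-]

yes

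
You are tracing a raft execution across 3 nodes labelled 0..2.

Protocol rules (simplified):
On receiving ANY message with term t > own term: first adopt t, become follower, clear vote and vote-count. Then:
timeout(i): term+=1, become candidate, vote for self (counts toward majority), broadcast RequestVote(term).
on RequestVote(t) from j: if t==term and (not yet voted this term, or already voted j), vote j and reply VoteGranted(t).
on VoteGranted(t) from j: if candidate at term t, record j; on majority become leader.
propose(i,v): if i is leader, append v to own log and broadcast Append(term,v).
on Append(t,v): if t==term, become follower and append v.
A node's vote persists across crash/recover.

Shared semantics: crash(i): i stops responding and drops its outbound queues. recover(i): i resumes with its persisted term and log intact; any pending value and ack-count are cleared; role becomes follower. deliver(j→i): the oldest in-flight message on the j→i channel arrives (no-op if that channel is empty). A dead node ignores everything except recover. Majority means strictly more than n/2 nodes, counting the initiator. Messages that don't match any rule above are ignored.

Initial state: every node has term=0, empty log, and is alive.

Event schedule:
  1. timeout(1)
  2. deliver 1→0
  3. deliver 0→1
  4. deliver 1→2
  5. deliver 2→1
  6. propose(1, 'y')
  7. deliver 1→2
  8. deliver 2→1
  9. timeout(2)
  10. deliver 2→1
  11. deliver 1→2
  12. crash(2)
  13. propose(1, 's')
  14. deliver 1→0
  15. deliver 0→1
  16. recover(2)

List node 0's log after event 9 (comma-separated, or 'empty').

1. timeout(1):  <1:cand t1 ->
2. deliver 1→0:  <0:foll t1 ->
3. deliver 0→1:  <1:lead t1 ->
4. deliver 1→2:  <2:foll t1 ->
5. deliver 2→1:  nop
6. propose(1,'y'):  <1:lead t1 y>
7. deliver 1→2:  <2:foll t1 y>
8. deliver 2→1:  nop
9. timeout(2):  <2:cand t2 y>

empty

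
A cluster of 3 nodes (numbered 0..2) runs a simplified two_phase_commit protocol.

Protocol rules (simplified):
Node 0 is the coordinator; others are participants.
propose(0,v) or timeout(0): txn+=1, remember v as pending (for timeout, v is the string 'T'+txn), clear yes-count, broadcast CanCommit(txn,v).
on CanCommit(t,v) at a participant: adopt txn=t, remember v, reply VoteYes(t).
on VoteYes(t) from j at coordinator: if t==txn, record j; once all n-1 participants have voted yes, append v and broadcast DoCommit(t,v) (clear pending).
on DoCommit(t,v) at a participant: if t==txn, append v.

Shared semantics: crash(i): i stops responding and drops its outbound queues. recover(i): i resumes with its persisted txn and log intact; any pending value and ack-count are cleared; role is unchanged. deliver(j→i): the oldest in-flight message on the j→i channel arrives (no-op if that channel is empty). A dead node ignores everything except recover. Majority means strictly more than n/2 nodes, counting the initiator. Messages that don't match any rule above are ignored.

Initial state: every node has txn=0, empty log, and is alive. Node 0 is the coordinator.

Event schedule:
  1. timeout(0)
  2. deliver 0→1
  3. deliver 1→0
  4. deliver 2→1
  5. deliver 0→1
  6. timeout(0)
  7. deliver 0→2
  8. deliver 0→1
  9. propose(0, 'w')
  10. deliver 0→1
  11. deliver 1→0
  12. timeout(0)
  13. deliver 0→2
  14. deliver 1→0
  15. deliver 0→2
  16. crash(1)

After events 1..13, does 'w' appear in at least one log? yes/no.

no

1. timeout(0):  <0:coor t1 ->
2. deliver 0→1:  <1:part t1 ->
3. deliver 1→0:  nop
4. deliver 2→1:  nop
5. deliver 0→1:  nop
6. timeout(0):  <0:coor t2 ->
7. deliver 0→2:  <2:part t1 ->
8. deliver 0→1:  <1:part t2 ->
9. propose(0,'w'):  <0:coor t3 ->
10. deliver 0→1:  <1:part t3 ->
11. deliver 1→0:  nop
12. timeout(0):  <0:coor t4 ->
13. deliver 0→2:  <2:part t2 ->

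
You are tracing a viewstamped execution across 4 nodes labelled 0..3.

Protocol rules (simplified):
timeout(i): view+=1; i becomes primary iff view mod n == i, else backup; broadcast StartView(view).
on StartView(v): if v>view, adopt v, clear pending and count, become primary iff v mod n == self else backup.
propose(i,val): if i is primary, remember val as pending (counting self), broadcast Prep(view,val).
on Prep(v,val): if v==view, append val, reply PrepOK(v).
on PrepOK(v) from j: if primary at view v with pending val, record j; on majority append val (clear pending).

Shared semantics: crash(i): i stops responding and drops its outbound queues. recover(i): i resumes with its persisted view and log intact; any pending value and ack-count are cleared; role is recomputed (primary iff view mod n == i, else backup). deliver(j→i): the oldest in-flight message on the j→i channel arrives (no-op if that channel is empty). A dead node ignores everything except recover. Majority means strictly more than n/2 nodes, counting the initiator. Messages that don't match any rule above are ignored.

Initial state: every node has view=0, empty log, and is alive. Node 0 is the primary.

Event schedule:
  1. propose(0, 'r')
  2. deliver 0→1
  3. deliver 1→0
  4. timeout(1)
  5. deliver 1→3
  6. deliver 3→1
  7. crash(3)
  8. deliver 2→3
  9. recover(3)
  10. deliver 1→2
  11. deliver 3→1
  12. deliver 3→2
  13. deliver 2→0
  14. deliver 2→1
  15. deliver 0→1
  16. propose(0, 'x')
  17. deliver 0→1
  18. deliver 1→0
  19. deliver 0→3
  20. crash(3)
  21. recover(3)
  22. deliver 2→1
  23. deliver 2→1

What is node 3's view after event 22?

after 1 — propose(0,'r'): ·
after 2 — deliver 0→1: n1:back/v0/[r]
after 3 — deliver 1→0: ·
after 4 — timeout(1): n1:prim/v1/[r]
after 5 — deliver 1→3: n3:back/v1/[-]
after 6 — deliver 3→1: ·
after 7 — crash(3): n3:✗back/v1/[-]
after 8 — deliver 2→3: ·
after 9 — recover(3): n3:back/v1/[-]
after 10 — deliver 1→2: n2:back/v1/[-]
after 11 — deliver 3→1: ·
after 12 — deliver 3→2: ·
after 13 — deliver 2→0: ·
after 14 — deliver 2→1: ·
after 15 — deliver 0→1: ·
after 16 — propose(0,'x'): ·
after 17 — deliver 0→1: ·
after 18 — deliver 1→0: n0:back/v1/[-]
after 19 — deliver 0→3: ·
after 20 — crash(3): n3:✗back/v1/[-]
after 21 — recover(3): n3:back/v1/[-]
after 22 — deliver 2→1: ·

1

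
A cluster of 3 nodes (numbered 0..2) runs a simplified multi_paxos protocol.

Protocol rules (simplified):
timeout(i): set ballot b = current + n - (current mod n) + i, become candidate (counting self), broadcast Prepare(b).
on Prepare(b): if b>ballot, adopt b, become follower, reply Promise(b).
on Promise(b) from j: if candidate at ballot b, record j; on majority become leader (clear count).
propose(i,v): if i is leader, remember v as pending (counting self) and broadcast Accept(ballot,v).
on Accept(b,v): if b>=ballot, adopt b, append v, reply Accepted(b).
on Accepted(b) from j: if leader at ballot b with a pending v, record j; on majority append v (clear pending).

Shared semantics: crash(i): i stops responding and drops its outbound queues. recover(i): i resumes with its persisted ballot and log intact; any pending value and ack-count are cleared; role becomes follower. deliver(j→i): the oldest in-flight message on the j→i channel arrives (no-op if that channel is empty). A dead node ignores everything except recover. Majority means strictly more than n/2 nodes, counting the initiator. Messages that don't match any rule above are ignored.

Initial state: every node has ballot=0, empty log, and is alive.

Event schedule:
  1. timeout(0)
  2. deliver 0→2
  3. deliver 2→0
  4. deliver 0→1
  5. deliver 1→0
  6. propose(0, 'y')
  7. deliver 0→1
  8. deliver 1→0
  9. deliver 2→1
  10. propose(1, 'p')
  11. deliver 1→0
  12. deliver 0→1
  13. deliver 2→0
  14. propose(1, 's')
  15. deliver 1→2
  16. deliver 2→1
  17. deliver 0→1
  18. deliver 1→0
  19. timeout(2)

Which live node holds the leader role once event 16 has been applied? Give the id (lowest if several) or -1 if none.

after 1 — timeout(0): n0:cand/b3/[-]
after 2 — deliver 0→2: n2:foll/b3/[-]
after 3 — deliver 2→0: n0:lead/b3/[-]
after 4 — deliver 0→1: n1:foll/b3/[-]
after 5 — deliver 1→0: ·
after 6 — propose(0,'y'): ·
after 7 — deliver 0→1: n1:foll/b3/[y]
after 8 — deliver 1→0: n0:lead/b3/[y]
after 9 — deliver 2→1: ·
after 10 — propose(1,'p'): ·
after 11 — deliver 1→0: ·
after 12 — deliver 0→1: ·
after 13 — deliver 2→0: ·
after 14 — propose(1,'s'): ·
after 15 — deliver 1→2: ·
after 16 — deliver 2→1: ·

0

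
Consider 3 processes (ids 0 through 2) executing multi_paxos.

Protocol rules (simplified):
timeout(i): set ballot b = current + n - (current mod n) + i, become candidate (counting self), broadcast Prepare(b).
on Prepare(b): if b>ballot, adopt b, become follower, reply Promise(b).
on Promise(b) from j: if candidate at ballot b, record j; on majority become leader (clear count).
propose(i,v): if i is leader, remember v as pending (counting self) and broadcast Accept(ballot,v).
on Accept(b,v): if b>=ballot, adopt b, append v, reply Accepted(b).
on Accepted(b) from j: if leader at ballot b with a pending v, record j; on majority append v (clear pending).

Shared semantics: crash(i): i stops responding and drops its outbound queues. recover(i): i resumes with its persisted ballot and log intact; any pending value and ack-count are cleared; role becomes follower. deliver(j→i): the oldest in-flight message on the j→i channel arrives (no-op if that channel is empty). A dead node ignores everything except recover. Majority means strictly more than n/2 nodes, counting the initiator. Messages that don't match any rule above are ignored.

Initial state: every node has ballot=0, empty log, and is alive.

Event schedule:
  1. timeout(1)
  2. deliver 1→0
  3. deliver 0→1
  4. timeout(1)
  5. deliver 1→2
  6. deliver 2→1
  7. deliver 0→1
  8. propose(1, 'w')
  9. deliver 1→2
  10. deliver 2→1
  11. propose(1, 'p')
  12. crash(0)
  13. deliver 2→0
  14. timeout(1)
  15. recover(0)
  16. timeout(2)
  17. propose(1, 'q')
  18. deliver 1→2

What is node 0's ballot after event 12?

1. timeout(1):  <1:cand b4 ->
2. deliver 1→0:  <0:foll b4 ->
3. deliver 0→1:  <1:lead b4 ->
4. timeout(1):  <1:cand b7 ->
5. deliver 1→2:  <2:foll b4 ->
6. deliver 2→1:  nop
7. deliver 0→1:  nop
8. propose(1,'w'):  nop
9. deliver 1→2:  <2:foll b7 ->
10. deliver 2→1:  <1:lead b7 ->
11. propose(1,'p'):  nop
12. crash(0):  <0:✗foll b4 ->

4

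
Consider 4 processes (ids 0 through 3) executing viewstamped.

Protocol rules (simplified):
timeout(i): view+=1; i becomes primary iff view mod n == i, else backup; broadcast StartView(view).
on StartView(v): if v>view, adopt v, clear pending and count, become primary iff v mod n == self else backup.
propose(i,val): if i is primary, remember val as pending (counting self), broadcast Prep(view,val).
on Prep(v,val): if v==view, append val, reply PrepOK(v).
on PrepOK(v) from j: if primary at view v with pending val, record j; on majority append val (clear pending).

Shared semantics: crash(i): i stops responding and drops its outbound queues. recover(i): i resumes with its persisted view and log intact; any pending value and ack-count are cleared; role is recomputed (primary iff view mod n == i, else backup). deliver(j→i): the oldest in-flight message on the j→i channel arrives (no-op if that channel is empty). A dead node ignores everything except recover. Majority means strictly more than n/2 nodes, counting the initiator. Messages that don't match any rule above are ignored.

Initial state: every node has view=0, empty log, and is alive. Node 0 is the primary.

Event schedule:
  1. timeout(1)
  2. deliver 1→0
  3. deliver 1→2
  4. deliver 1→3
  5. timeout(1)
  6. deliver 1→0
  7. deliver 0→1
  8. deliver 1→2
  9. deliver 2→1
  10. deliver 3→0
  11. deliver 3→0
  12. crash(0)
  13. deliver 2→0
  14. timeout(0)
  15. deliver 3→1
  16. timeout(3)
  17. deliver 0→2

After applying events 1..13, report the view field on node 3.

1

e1 timeout(1): 1[prim,v=1,-]
e2 deliver 1→0: 0[back,v=1,-]
e3 deliver 1→2: 2[back,v=1,-]
e4 deliver 1→3: 3[back,v=1,-]
e5 timeout(1): 1[back,v=2,-]
e6 deliver 1→0: 0[back,v=2,-]
e7 deliver 0→1: ·
e8 deliver 1→2: 2[prim,v=2,-]
e9 deliver 2→1: ·
e10 deliver 3→0: ·
e11 deliver 3→0: ·
e12 crash(0): 0[✗back,v=2,-]
e13 deliver 2→0: ·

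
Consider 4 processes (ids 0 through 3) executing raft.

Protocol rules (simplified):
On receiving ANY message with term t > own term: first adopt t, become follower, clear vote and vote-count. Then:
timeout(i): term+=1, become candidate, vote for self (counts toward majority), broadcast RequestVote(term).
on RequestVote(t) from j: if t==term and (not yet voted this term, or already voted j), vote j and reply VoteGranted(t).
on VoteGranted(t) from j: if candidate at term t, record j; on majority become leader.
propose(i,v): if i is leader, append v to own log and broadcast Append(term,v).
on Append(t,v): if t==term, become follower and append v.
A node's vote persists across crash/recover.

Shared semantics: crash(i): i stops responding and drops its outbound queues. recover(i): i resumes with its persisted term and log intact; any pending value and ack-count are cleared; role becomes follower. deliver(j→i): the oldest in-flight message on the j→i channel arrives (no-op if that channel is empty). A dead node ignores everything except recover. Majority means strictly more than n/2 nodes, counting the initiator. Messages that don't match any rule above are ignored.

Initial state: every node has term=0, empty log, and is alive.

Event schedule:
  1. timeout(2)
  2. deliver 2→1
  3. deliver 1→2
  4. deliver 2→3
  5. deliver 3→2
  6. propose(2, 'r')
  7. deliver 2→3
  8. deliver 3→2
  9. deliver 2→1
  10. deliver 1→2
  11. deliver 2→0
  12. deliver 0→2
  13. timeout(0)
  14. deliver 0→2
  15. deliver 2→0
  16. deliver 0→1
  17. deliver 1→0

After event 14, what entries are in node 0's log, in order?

empty

1. timeout(2):  <2:cand t1 ->
2. deliver 2→1:  <1:foll t1 ->
3. deliver 1→2:  nop
4. deliver 2→3:  <3:foll t1 ->
5. deliver 3→2:  <2:lead t1 ->
6. propose(2,'r'):  <2:lead t1 r>
7. deliver 2→3:  <3:foll t1 r>
8. deliver 3→2:  nop
9. deliver 2→1:  <1:foll t1 r>
10. deliver 1→2:  nop
11. deliver 2→0:  <0:foll t1 ->
12. deliver 0→2:  nop
13. timeout(0):  <0:cand t2 ->
14. deliver 0→2:  <2:foll t2 r>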